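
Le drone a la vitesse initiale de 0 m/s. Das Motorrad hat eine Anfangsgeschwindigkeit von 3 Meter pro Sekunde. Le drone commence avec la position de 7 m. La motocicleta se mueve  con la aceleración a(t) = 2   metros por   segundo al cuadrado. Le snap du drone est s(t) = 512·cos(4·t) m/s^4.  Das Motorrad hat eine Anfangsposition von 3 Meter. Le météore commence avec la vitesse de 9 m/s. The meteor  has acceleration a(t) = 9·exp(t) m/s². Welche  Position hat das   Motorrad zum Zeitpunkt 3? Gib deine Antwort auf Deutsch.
Wir müssen die Stammfunktion unserer Gleichung für die Beschleunigung a(t) = 2 2-mal finden. Mit ∫a(t)dt und Anwendung von v(0) = 3, finden wir v(t) = 2·t + 3. Durch Integration von der Geschwindigkeit und Verwendung der Anfangsbedingung x(0) = 3, erhalten wir x(t) = t^2 + 3·t + 3. Mit x(t) = t^2 + 3·t + 3 und Einsetzen von t = 3, finden wir x = 21.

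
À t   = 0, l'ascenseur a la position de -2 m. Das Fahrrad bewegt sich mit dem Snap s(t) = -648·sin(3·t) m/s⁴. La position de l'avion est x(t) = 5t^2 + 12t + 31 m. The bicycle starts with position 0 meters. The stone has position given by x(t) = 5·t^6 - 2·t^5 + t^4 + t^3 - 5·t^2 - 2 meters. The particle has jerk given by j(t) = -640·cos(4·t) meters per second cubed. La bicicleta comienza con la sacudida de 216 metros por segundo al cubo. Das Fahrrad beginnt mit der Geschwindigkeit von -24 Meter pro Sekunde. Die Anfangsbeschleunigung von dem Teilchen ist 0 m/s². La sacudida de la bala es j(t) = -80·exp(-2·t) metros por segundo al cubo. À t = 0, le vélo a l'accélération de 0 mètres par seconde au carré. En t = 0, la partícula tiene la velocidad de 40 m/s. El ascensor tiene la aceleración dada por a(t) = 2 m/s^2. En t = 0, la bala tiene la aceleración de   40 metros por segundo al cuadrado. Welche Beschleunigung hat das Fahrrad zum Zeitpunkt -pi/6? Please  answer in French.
En partant du snap s(t) = -648·sin(3·t), nous prenons 2 primitives. En intégrant le snap et en utilisant la condition initiale j(0) = 216, nous obtenons j(t) = 216·cos(3·t). En prenant ∫j(t)dt et en appliquant a(0) = 0, nous trouvons a(t) = 72·sin(3·t). En utilisant a(t) = 72·sin(3·t) et en substituant t = -pi/6, nous trouvons a = -72.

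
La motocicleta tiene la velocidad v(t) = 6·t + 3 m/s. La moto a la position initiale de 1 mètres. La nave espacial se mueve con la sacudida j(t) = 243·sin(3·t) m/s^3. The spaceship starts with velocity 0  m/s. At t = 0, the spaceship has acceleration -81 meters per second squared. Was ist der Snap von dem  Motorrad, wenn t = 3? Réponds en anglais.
We must differentiate our velocity equation v(t) = 6·t + 3 3 times. The derivative of velocity gives acceleration: a(t) = 6. Taking d/dt of a(t), we find j(t) = 0. The derivative of jerk gives snap: s(t) = 0. Using s(t) = 0 and substituting t = 3, we find s = 0.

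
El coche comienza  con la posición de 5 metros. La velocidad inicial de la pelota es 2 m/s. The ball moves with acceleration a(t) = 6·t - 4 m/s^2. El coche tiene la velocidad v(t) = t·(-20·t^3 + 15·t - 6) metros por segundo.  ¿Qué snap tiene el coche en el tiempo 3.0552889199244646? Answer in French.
Nous devons dériver notre équation de la vitesse v(t) = t·(-20·t^3 + 15·t - 6) 3 fois. En prenant d/dt de v(t), nous trouvons a(t) = -20·t^3 + t·(15 - 60·t^2) + 15·t - 6. En prenant d/dt de a(t), nous trouvons j(t) = 30 - 240·t^2. En dérivant le jerk, nous obtenons le snap: s(t) = -480·t. De l'équation du snap s(t) = -480·t, nous substituons t = 3.0552889199244646 pour obtenir s = -1466.53868156374.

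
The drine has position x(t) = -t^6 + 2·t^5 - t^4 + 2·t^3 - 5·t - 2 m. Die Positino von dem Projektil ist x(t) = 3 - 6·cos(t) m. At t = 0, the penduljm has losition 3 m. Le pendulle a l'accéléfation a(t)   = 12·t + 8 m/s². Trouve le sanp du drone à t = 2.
En partant de la position x(t) = -t^6 + 2·t^5 - t^4 + 2·t^3 - 5·t - 2, nous prenons 4 dérivées. La dérivée de la position donne la vitesse: v(t) = -6·t^5 + 10·t^4 - 4·t^3 + 6·t^2 - 5. La dérivée de la vitesse donne l'accélération: a(t) = -30·t^4 + 40·t^3 - 12·t^2 + 12·t. La dérivée de l'accélération donne le jerk: j(t) = -120·t^3 + 120·t^2 - 24·t + 12. En prenant d/dt de j(t), nous trouvons s(t) = -360·t^2 + 240·t - 24. En utilisant s(t) = -360·t^2 + 240·t - 24 et en substituant t = 2, nous trouvons s = -984.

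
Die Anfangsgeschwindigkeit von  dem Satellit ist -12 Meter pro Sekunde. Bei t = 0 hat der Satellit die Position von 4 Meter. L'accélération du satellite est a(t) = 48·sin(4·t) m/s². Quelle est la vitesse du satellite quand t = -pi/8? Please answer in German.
Wir müssen die Stammfunktion unserer Gleichung für die Beschleunigung a(t) = 48·sin(4·t) 1-mal finden. Das Integral von der Beschleunigung, mit v(0) = -12, ergibt die Geschwindigkeit: v(t) = -12·cos(4·t). Aus der Gleichung für die Geschwindigkeit v(t) = -12·cos(4·t), setzen wir t = -pi/8 ein und erhalten v = 0.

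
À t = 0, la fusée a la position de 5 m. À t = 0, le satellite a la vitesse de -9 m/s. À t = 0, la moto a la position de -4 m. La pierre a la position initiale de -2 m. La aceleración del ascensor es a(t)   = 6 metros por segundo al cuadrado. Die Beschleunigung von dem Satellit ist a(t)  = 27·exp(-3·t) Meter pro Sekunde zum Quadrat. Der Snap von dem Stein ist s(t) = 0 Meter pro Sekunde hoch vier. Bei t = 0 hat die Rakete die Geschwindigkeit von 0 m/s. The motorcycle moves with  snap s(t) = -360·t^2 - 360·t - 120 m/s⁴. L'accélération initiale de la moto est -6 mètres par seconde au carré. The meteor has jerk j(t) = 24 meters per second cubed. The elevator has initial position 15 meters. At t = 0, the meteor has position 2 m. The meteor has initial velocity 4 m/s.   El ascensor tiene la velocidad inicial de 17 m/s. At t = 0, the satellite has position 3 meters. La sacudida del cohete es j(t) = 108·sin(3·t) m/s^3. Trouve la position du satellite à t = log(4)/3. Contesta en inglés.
To solve this, we need to take 2 antiderivatives of our acceleration equation a(t) = 27·exp(-3·t). Finding the antiderivative of a(t) and using v(0) = -9: v(t) = -9·exp(-3·t). Finding the integral of v(t) and using x(0) = 3: x(t) = 3·exp(-3·t). Using x(t) = 3·exp(-3·t) and substituting t = log(4)/3, we find x = 3/4.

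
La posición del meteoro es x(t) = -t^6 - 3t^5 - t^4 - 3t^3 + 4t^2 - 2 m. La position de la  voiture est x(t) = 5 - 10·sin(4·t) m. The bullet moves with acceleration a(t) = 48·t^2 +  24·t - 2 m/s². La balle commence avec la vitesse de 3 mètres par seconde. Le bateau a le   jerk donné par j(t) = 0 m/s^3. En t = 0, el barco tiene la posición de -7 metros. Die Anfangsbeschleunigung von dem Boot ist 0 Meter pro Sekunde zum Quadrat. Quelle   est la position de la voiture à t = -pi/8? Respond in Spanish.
Tenemos la posición x(t) = 5 - 10·sin(4·t). Sustituyendo t = -pi/8: x(-pi/8) = 15.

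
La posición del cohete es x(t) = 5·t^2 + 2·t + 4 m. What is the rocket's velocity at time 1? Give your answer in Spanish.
Para resolver esto, necesitamos tomar 1 derivada de nuestra ecuación de la posición x(t) = 5·t^2 + 2·t + 4. La derivada de la posición da la velocidad: v(t) = 10·t + 2. Usando v(t) = 10·t + 2 y sustituyendo t = 1, encontramos v = 12.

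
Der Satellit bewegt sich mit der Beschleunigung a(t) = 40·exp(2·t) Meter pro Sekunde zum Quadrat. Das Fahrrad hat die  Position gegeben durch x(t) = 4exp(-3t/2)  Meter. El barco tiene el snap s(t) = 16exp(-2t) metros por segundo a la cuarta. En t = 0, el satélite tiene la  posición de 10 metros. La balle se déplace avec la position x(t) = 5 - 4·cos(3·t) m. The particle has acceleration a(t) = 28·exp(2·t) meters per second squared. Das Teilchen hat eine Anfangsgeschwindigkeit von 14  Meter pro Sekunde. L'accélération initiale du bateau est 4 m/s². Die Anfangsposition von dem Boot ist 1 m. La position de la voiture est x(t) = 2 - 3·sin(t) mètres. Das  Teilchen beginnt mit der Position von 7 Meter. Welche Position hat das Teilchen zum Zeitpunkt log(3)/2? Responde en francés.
Nous devons trouver l'intégrale de notre équation de l'accélération a(t) = 28·exp(2·t) 2 fois. L'intégrale de l'accélération, avec v(0) = 14, donne la vitesse: v(t) = 14·exp(2·t). L'intégrale de la vitesse est la position. En utilisant x(0) = 7, nous obtenons x(t) = 7·exp(2·t). En utilisant x(t) = 7·exp(2·t) et en substituant t = log(3)/2, nous trouvons x = 21.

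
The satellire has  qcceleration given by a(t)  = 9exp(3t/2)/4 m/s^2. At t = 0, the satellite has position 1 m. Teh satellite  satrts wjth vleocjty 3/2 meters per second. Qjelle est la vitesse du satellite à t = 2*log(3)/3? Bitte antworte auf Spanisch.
Para resolver esto, necesitamos tomar 1 antiderivada de nuestra ecuación de la aceleración a(t) = 9·exp(3·t/2)/4. La antiderivada de la aceleración, con v(0) = 3/2, da la velocidad: v(t) = 3·exp(3·t/2)/2. De la ecuación de la velocidad v(t) = 3·exp(3·t/2)/2, sustituimos t = 2*log(3)/3 para obtener v = 9/2.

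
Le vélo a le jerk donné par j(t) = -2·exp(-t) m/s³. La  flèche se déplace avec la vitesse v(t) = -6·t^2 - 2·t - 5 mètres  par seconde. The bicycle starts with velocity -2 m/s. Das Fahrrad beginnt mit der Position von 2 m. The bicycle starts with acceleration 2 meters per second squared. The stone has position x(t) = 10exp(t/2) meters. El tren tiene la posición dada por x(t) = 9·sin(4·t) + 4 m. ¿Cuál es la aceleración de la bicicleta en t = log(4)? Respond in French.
En partant du jerk j(t) = -2·exp(-t), nous prenons 1 intégrale. En prenant ∫j(t)dt et en appliquant a(0) = 2, nous trouvons a(t) = 2·exp(-t). Nous avons l'accélération a(t) = 2·exp(-t). En substituant t = log(4): a(log(4)) = 1/2.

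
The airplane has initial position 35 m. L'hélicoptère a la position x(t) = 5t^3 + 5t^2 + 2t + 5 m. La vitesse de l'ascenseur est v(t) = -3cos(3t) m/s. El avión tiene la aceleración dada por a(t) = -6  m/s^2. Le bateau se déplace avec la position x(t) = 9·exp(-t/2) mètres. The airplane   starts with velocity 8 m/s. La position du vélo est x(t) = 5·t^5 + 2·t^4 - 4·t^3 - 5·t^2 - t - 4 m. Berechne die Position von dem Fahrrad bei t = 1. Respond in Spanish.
Tenemos la posición x(t) = 5·t^5 + 2·t^4 - 4·t^3 - 5·t^2 - t - 4. Sustituyendo t = 1: x(1) = -7.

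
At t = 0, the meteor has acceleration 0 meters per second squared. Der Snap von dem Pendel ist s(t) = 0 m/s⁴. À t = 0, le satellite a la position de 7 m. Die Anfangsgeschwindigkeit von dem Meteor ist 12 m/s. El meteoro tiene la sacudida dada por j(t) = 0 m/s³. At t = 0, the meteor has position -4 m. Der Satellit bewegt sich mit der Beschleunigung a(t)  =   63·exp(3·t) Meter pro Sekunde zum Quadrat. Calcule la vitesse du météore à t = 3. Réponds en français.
Nous devons intégrer notre équation du jerk j(t) = 0 2 fois. En intégrant le jerk et en utilisant la condition initiale a(0) = 0, nous obtenons a(t) = 0. En intégrant l'accélération et en utilisant la condition initiale v(0) = 12, nous obtenons v(t) = 12. De l'équation de la vitesse v(t) = 12, nous substituons t = 3 pour obtenir v = 12.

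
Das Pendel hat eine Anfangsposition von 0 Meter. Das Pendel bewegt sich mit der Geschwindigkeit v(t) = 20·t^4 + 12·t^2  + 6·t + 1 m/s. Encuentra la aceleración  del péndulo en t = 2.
Para resolver esto, necesitamos tomar 1 derivada de nuestra ecuación de la velocidad v(t) = 20·t^4 + 12·t^2 + 6·t + 1. La derivada de la velocidad da la aceleración: a(t) = 80·t^3 + 24·t + 6. Tenemos la aceleración a(t) = 80·t^3 + 24·t + 6. Sustituyendo t = 2: a(2) = 694.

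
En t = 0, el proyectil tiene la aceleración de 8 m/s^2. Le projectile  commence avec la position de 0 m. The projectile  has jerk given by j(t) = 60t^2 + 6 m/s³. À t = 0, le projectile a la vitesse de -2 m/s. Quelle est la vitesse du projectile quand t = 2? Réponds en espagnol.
Partiendo de la sacudida j(t) = 60·t^2 + 6, tomamos 2 integrales. La antiderivada de la sacudida, con a(0) = 8, da la aceleración: a(t) = 20·t^3 + 6·t + 8. Integrando la aceleración y usando la condición inicial v(0) = -2, obtenemos v(t) = 5·t^4 + 3·t^2 + 8·t - 2. Tenemos la velocidad v(t) = 5·t^4 + 3·t^2 + 8·t - 2. Sustituyendo t = 2: v(2) = 106.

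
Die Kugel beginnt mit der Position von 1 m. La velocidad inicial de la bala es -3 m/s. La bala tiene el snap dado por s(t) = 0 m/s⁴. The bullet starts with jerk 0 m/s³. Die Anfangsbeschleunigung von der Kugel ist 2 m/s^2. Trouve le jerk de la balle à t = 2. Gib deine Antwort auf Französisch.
En partant du snap s(t) = 0, nous prenons 1 intégrale. En prenant ∫s(t)dt et en appliquant j(0) = 0, nous trouvons j(t) = 0. En utilisant j(t) = 0 et en substituant t = 2, nous trouvons j = 0.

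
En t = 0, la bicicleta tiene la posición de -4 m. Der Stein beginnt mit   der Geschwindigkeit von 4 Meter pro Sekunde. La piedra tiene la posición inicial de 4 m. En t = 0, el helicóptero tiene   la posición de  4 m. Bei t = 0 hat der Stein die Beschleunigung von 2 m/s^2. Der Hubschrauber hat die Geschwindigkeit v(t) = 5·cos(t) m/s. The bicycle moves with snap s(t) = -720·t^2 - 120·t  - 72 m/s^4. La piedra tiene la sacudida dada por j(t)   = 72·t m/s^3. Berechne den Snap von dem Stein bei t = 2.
Ausgehend von dem Ruck j(t) = 72·t, nehmen wir 1 Ableitung. Die Ableitung von dem Ruck ergibt den Snap: s(t) = 72. Wir haben den Snap s(t) = 72. Durch Einsetzen von t = 2: s(2) = 72.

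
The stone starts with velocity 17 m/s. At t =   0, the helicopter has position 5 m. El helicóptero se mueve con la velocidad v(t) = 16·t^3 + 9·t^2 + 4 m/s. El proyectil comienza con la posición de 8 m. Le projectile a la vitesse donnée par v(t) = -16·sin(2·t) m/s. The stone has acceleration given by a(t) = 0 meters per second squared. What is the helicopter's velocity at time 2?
We have velocity v(t) = 16·t^3 + 9·t^2 + 4. Substituting t = 2: v(2) = 168.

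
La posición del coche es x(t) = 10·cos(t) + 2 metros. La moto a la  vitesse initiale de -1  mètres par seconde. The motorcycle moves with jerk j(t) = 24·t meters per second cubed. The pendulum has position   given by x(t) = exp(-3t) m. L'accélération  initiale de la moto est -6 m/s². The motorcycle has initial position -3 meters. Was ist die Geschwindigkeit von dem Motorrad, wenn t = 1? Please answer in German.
Ausgehend von dem Ruck j(t) = 24·t, nehmen wir 2 Integrale. Durch Integration von dem Ruck und Verwendung der Anfangsbedingung a(0) = -6, erhalten wir a(t) = 12·t^2 - 6. Mit ∫a(t)dt und Anwendung von v(0) = -1, finden wir v(t) = 4·t^3 - 6·t - 1. Aus der Gleichung für die Geschwindigkeit v(t) = 4·t^3 - 6·t - 1, setzen wir t = 1 ein und erhalten v = -3.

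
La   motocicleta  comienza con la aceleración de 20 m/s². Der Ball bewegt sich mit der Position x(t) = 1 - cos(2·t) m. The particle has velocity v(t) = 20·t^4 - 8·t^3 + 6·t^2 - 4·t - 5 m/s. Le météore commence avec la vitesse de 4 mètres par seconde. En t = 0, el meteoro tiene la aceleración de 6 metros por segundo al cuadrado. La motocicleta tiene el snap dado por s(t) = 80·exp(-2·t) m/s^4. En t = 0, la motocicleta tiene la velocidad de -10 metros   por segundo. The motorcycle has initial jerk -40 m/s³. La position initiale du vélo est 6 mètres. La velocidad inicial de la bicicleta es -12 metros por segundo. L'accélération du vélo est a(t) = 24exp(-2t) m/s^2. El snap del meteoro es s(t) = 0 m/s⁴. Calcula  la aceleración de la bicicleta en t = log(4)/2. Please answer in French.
De l'équation de l'accélération a(t) = 24·exp(-2·t), nous substituons t = log(4)/2 pour obtenir a = 6.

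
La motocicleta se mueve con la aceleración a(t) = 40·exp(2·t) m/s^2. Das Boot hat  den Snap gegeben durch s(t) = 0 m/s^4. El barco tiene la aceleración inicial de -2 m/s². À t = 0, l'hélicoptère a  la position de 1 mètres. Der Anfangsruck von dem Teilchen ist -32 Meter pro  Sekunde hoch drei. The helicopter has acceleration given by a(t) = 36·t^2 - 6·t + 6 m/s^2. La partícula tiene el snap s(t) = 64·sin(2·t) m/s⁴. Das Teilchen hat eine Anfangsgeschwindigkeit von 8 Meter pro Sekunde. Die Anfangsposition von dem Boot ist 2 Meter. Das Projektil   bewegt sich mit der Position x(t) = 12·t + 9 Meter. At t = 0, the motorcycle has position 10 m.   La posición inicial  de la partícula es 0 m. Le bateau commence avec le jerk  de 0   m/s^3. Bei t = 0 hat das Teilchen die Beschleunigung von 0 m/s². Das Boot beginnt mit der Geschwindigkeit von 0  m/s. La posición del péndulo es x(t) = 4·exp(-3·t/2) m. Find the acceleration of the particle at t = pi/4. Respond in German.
Um dies zu lösen, müssen wir 2 Integrale unserer Gleichung für den Snap s(t) = 64·sin(2·t) finden. Das Integral von dem Snap, mit j(0) = -32, ergibt den Ruck: j(t) = -32·cos(2·t). Durch Integration von dem Ruck und Verwendung der Anfangsbedingung a(0) = 0, erhalten wir a(t) = -16·sin(2·t). Aus der Gleichung für die Beschleunigung a(t) = -16·sin(2·t), setzen wir t = pi/4 ein und erhalten a = -16.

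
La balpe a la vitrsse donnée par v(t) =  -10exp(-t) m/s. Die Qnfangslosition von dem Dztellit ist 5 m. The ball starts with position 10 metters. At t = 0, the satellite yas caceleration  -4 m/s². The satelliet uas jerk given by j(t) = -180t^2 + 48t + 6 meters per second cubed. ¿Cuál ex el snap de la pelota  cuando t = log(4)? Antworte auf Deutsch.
Ausgehend von der Geschwindigkeit v(t) = -10·exp(-t), nehmen wir 3 Ableitungen. Die Ableitung von der Geschwindigkeit ergibt die Beschleunigung: a(t) = 10·exp(-t). Die Ableitung von der Beschleunigung ergibt den Ruck: j(t) = -10·exp(-t). Die Ableitung von dem Ruck ergibt den Snap: s(t) = 10·exp(-t). Aus der Gleichung für den Snap s(t) = 10·exp(-t), setzen wir t = log(4) ein und erhalten s = 5/2.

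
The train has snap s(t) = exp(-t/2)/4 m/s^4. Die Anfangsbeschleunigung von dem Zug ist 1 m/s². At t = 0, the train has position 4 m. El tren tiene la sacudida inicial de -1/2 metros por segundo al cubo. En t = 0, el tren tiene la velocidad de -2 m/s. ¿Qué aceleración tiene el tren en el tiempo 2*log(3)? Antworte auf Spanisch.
Para resolver esto, necesitamos tomar 2 antiderivadas de nuestra ecuación del snap s(t) = exp(-t/2)/4. Integrando el snap y usando la condición inicial j(0) = -1/2, obtenemos j(t) = -exp(-t/2)/2. Tomando ∫j(t)dt y aplicando a(0) = 1, encontramos a(t) = exp(-t/2). De la ecuación de la aceleración a(t) = exp(-t/2), sustituimos t = 2*log(3) para obtener a = 1/3.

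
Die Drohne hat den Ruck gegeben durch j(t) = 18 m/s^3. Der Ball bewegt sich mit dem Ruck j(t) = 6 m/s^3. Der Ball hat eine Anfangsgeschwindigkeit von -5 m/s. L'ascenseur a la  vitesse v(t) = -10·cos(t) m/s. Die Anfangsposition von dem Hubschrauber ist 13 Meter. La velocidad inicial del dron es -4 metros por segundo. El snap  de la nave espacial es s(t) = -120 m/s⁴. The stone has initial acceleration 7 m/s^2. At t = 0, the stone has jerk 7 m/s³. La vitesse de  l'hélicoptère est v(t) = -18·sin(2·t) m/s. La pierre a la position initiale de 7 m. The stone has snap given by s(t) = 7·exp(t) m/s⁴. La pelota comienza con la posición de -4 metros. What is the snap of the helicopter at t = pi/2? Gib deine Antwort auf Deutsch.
Wir müssen unsere Gleichung für die Geschwindigkeit v(t) = -18·sin(2·t) 3-mal ableiten. Durch Ableiten von der Geschwindigkeit erhalten wir die Beschleunigung: a(t) = -36·cos(2·t). Durch Ableiten von der Beschleunigung erhalten wir den Ruck: j(t) = 72·sin(2·t). Durch Ableiten von dem Ruck erhalten wir den Snap: s(t) = 144·cos(2·t). Aus der Gleichung für den Snap s(t) = 144·cos(2·t), setzen wir t = pi/2 ein und erhalten s = -144.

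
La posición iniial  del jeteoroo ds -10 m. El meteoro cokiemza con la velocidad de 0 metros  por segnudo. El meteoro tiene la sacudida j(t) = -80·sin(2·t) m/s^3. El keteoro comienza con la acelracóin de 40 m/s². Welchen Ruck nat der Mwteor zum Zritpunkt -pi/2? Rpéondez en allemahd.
Wir haben den Ruck j(t) = -80·sin(2·t). Durch Einsetzen von t = -pi/2: j(-pi/2) = 0.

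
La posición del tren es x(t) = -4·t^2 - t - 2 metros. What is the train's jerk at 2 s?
To solve this, we need to take 3 derivatives of our position equation x(t) = -4·t^2 - t - 2. The derivative of position gives velocity: v(t) = -8·t - 1. Differentiating velocity, we get acceleration: a(t) = -8. Taking d/dt of a(t), we find j(t) = 0. We have jerk j(t) = 0. Substituting t = 2: j(2) = 0.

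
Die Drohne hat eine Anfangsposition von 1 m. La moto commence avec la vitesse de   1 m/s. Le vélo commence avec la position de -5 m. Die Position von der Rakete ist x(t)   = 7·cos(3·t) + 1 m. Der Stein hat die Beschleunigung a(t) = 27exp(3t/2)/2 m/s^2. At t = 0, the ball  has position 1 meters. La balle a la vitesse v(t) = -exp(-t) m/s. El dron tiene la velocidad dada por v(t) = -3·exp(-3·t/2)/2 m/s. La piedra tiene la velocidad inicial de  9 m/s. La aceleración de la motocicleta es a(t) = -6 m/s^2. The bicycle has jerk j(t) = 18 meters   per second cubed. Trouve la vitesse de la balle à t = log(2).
Nous avons la vitesse v(t) = -exp(-t). En substituant t = log(2): v(log(2)) = -1/2.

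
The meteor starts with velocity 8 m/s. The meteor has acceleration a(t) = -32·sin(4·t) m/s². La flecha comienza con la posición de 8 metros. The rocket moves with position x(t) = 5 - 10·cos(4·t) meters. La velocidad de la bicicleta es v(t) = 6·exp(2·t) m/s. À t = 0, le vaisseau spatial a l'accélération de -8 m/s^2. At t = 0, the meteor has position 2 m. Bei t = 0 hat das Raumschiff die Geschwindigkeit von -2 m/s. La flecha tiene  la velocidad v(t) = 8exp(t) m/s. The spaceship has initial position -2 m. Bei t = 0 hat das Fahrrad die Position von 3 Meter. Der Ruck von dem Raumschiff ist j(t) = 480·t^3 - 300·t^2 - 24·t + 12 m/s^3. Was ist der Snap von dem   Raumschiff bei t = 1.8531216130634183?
Ausgehend von dem Ruck j(t) = 480·t^3 - 300·t^2 - 24·t + 12, nehmen wir 1 Ableitung. Mit d/dt von j(t) finden wir s(t) = 1440·t^2 - 600·t - 24. Wir haben den Snap s(t) = 1440·t^2 - 600·t - 24. Durch Einsetzen von t = 1.8531216130634183: s(1.8531216130634183) = 3809.17301859793.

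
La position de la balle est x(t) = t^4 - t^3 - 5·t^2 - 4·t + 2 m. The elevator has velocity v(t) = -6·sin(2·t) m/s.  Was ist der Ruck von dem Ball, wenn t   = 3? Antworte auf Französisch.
En partant de la position x(t) = t^4 - t^3 - 5·t^2 - 4·t + 2, nous prenons 3 dérivées. En prenant d/dt de x(t), nous trouvons v(t) = 4·t^3 - 3·t^2 - 10·t - 4. En prenant d/dt de v(t), nous trouvons a(t) = 12·t^2 - 6·t - 10. La dérivée de l'accélération donne le jerk: j(t) = 24·t - 6. Nous avons le jerk j(t) = 24·t - 6. En substituant t = 3: j(3) = 66.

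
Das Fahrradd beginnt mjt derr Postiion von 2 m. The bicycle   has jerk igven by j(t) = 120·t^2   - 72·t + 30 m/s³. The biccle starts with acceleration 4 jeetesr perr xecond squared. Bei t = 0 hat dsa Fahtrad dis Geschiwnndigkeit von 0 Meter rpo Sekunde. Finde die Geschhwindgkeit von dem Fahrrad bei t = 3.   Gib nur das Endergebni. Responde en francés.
La vitesse à t = 3 est v = 633.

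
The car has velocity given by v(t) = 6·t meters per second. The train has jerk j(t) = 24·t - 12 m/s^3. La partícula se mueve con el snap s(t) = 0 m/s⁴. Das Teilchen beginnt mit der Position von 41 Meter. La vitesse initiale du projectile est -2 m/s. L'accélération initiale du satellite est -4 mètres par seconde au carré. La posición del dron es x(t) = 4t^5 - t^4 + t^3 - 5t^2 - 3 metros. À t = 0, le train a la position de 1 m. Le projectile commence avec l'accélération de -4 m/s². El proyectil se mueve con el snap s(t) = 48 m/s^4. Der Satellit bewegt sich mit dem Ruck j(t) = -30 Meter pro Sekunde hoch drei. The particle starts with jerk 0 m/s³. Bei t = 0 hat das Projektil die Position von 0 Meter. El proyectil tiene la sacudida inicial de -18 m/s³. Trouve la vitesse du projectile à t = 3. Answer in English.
We must find the antiderivative of our snap equation s(t) = 48 3 times. The antiderivative of snap, with j(0) = -18, gives jerk: j(t) = 48·t - 18. The integral of jerk, with a(0) = -4, gives acceleration: a(t) = 24·t^2 - 18·t - 4. The antiderivative of acceleration is velocity. Using v(0) = -2, we get v(t) = 8·t^3 - 9·t^2 - 4·t - 2. Using v(t) = 8·t^3 - 9·t^2 - 4·t - 2 and substituting t = 3, we find v = 121.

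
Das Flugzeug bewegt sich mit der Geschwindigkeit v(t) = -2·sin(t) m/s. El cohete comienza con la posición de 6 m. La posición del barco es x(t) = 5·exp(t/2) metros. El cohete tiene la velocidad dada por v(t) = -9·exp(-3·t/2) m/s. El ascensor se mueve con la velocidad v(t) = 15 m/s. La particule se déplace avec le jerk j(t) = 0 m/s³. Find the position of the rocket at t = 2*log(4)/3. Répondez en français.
Nous devons intégrer notre équation de la vitesse v(t) = -9·exp(-3·t/2) 1 fois. En prenant ∫v(t)dt et en appliquant x(0) = 6, nous trouvons x(t) = 6·exp(-3·t/2). De l'équation de la position x(t) = 6·exp(-3·t/2), nous substituons t = 2*log(4)/3 pour obtenir x = 3/2.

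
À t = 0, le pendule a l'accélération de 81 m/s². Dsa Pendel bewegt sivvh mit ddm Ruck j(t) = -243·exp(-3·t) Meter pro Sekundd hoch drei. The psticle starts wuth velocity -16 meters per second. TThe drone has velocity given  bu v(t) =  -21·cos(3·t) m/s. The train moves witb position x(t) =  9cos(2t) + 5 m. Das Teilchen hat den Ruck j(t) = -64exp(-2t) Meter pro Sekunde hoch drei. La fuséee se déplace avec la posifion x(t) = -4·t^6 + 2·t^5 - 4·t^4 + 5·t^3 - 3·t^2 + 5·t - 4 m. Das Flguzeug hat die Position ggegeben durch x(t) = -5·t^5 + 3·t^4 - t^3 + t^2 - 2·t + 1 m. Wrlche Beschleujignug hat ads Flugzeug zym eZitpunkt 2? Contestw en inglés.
We must differentiate our position equation x(t) = -5·t^5 + 3·t^4 - t^3 + t^2 - 2·t + 1 2 times. Taking d/dt of x(t), we find v(t) = -25·t^4 + 12·t^3 - 3·t^2 + 2·t - 2. Differentiating velocity, we get acceleration: a(t) = -100·t^3 + 36·t^2 - 6·t + 2. From the given acceleration equation a(t) = -100·t^3 + 36·t^2 - 6·t + 2, we substitute t = 2 to get a = -666.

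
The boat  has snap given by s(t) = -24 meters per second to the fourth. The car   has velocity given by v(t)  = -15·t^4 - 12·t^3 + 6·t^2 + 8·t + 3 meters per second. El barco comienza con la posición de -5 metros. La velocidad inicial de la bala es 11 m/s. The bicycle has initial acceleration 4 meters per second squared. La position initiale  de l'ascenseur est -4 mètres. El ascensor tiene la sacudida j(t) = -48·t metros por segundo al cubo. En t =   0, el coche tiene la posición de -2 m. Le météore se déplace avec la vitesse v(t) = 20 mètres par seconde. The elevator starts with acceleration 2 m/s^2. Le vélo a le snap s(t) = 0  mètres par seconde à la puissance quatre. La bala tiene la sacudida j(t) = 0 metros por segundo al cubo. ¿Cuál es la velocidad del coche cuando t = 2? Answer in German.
Aus der Gleichung für die Geschwindigkeit v(t) = -15·t^4 - 12·t^3 + 6·t^2 + 8·t + 3, setzen wir t = 2 ein und erhalten v = -293.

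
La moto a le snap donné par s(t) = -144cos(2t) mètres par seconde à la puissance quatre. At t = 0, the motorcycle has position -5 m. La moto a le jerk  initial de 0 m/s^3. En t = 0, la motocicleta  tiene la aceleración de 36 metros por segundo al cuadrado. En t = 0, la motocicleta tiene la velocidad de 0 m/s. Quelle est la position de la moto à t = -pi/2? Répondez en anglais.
Starting from snap s(t) = -144·cos(2·t), we take 4 antiderivatives. Integrating snap and using the initial condition j(0) = 0, we get j(t) = -72·sin(2·t). Finding the antiderivative of j(t) and using a(0) = 36: a(t) = 36·cos(2·t). Integrating acceleration and using the initial condition v(0) = 0, we get v(t) = 18·sin(2·t). Finding the integral of v(t) and using x(0) = -5: x(t) = 4 - 9·cos(2·t). Using x(t) = 4 - 9·cos(2·t) and substituting t = -pi/2, we find x = 13.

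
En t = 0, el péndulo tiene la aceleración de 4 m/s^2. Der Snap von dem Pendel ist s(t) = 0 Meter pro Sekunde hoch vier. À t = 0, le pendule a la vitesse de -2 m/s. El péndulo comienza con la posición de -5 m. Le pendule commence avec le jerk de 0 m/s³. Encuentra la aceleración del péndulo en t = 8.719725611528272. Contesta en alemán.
Um dies zu lösen, müssen wir 2 Integrale unserer Gleichung für den Snap s(t) = 0 finden. Die Stammfunktion von dem Snap, mit j(0) = 0, ergibt den Ruck: j(t) = 0. Das Integral von dem Ruck, mit a(0) = 4, ergibt die Beschleunigung: a(t) = 4. Wir haben die Beschleunigung a(t) = 4. Durch Einsetzen von t = 8.719725611528272: a(8.719725611528272) = 4.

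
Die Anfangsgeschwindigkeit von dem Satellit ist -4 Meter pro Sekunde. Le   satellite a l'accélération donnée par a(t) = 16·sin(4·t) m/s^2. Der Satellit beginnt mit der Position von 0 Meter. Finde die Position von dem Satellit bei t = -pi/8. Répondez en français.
Nous devons intégrer notre équation de l'accélération a(t) = 16·sin(4·t) 2 fois. La primitive de l'accélération, avec v(0) = -4, donne la vitesse: v(t) = -4·cos(4·t). En intégrant la vitesse et en utilisant la condition initiale x(0) = 0, nous obtenons x(t) = -sin(4·t). En utilisant x(t) = -sin(4·t) et en substituant t = -pi/8, nous trouvons x = 1.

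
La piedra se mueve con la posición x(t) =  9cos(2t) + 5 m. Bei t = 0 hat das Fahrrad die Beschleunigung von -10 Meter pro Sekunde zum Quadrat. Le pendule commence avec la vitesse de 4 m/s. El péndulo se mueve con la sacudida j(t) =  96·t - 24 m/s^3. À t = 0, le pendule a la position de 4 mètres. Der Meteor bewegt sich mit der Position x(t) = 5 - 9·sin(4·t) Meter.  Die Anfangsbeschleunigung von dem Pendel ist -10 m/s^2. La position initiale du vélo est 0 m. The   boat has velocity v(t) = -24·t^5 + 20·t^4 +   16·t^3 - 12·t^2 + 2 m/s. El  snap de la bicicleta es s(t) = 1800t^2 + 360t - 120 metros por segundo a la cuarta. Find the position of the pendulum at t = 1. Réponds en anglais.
We need to integrate our jerk equation j(t) = 96·t - 24 3 times. The antiderivative of jerk, with a(0) = -10, gives acceleration: a(t) = 48·t^2 - 24·t - 10. Taking ∫a(t)dt and applying v(0) = 4, we find v(t) = 16·t^3 - 12·t^2 - 10·t + 4. The integral of velocity is position. Using x(0) = 4, we get x(t) = 4·t^4 - 4·t^3 - 5·t^2 + 4·t + 4. From the given position equation x(t) = 4·t^4 - 4·t^3 - 5·t^2 + 4·t + 4, we substitute t = 1 to get x = 3.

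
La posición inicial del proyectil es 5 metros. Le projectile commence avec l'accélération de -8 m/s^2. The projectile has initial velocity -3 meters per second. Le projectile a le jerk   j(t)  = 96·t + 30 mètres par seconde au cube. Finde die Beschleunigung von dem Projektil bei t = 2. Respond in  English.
Starting from jerk j(t) = 96·t + 30, we take 1 antiderivative. The integral of jerk, with a(0) = -8, gives acceleration: a(t) = 48·t^2 + 30·t - 8. From the given acceleration equation a(t) = 48·t^2 + 30·t - 8, we substitute t = 2 to get a = 244.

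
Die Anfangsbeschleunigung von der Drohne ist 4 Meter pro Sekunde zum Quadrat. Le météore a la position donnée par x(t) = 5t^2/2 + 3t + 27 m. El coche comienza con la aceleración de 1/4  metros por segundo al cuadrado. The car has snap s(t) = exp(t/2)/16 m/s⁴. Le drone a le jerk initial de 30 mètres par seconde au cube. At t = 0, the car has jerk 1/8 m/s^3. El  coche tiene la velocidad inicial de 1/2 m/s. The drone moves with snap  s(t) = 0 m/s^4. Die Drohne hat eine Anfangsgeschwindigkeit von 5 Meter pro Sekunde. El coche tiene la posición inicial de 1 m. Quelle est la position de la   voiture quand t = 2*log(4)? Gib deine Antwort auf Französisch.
Nous devons intégrer notre équation du snap s(t) = exp(t/2)/16 4 fois. En prenant ∫s(t)dt et en appliquant j(0) = 1/8, nous trouvons j(t) = exp(t/2)/8. En prenant ∫j(t)dt et en appliquant a(0) = 1/4, nous trouvons a(t) = exp(t/2)/4. En intégrant l'accélération et en utilisant la condition initiale v(0) = 1/2, nous obtenons v(t) = exp(t/2)/2. L'intégrale de la vitesse, avec x(0) = 1, donne la position: x(t) = exp(t/2). De l'équation de la position x(t) = exp(t/2), nous substituons t = 2*log(4) pour obtenir x = 4.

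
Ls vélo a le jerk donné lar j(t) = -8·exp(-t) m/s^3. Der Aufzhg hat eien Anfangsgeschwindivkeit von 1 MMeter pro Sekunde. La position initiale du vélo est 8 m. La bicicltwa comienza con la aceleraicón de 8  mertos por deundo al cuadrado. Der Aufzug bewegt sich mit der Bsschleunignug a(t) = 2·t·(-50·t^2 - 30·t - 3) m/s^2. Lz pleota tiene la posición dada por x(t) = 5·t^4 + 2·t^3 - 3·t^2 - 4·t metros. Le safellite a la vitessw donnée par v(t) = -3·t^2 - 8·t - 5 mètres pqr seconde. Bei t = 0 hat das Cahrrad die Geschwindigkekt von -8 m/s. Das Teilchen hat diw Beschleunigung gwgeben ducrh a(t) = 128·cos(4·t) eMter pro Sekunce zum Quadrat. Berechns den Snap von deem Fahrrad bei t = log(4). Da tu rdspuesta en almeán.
Ausgehend von dem Ruck j(t) = -8·exp(-t), nehmen wir 1 Ableitung. Durch Ableiten von dem Ruck erhalten wir den Snap: s(t) = 8·exp(-t). Mit s(t) = 8·exp(-t) und Einsetzen von t = log(4), finden wir s = 2.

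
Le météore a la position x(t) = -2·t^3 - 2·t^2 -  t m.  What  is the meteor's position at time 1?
From the given position equation x(t) = -2·t^3 - 2·t^2 - t, we substitute t = 1 to get x = -5.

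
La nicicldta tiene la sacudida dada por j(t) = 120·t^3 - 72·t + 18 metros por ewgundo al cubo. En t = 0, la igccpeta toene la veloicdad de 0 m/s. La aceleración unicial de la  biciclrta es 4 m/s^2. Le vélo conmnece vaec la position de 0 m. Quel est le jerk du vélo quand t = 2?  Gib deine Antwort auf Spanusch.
De la ecuación de la sacudida j(t) = 120·t^3 - 72·t + 18, sustituimos t = 2 para obtener j = 834.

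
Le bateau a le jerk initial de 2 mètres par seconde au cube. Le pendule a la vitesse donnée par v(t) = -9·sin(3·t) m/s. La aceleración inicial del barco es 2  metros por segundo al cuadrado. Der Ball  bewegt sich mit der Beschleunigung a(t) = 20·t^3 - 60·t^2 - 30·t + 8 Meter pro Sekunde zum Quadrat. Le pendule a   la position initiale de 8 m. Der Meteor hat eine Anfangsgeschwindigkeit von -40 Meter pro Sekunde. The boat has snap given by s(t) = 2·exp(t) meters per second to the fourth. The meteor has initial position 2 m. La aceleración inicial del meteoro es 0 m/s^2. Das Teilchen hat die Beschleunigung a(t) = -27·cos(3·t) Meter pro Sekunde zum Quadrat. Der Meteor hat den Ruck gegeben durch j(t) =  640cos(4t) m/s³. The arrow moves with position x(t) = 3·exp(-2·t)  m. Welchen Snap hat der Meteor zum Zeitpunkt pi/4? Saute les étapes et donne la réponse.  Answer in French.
La réponse est 0.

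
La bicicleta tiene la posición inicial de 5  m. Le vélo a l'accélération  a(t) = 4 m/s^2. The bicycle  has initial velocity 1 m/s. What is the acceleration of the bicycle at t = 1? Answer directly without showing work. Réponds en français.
La réponse est 4.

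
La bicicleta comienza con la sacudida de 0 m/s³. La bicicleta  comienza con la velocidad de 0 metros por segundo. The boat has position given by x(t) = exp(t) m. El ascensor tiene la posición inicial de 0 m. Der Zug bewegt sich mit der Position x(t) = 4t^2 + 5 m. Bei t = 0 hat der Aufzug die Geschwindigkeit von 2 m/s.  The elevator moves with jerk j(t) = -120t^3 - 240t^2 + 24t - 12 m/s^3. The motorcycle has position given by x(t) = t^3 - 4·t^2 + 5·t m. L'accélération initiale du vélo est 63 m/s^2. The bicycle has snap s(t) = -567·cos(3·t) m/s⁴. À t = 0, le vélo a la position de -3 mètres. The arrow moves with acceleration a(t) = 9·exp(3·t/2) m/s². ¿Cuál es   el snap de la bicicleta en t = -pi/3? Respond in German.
Wir haben den Snap s(t) = -567·cos(3·t). Durch Einsetzen von t = -pi/3: s(-pi/3) = 567.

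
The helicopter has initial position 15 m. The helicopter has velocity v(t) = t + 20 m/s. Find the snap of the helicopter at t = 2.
Starting from velocity v(t) = t + 20, we take 3 derivatives. The derivative of velocity gives acceleration: a(t) = 1. The derivative of acceleration gives jerk: j(t) = 0. Differentiating jerk, we get snap: s(t) = 0. We have snap s(t) = 0. Substituting t = 2: s(2) = 0.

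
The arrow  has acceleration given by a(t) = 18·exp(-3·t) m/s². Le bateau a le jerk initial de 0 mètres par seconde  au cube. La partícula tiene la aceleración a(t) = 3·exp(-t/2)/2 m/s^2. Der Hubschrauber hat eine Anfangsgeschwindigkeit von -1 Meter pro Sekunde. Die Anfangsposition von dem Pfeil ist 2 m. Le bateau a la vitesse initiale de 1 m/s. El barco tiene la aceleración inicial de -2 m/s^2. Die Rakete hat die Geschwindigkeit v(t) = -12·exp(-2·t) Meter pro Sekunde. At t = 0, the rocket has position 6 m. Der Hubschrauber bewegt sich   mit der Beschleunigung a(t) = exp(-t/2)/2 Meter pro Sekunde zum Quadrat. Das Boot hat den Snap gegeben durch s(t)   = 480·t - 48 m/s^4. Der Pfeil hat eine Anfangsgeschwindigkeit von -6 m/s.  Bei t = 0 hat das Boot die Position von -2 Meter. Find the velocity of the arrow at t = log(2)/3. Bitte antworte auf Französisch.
Pour résoudre ceci, nous devons prendre 1 intégrale de notre équation de l'accélération a(t) = 18·exp(-3·t). En intégrant l'accélération et en utilisant la condition initiale v(0) = -6, nous obtenons v(t) = -6·exp(-3·t). De l'équation de la vitesse v(t) = -6·exp(-3·t), nous substituons t = log(2)/3 pour obtenir v = -3.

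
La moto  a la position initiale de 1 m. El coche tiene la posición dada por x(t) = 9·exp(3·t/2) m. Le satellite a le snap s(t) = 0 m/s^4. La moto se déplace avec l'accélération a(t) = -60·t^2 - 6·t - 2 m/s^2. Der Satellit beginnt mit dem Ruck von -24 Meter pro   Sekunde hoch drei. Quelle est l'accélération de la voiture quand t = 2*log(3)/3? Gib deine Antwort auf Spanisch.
Partiendo de la posición x(t) = 9·exp(3·t/2), tomamos 2 derivadas. Tomando d/dt de x(t), encontramos v(t) = 27·exp(3·t/2)/2. Derivando la velocidad, obtenemos la aceleración: a(t) = 81·exp(3·t/2)/4. De la ecuación de la aceleración a(t) = 81·exp(3·t/2)/4, sustituimos t = 2*log(3)/3 para obtener a = 243/4.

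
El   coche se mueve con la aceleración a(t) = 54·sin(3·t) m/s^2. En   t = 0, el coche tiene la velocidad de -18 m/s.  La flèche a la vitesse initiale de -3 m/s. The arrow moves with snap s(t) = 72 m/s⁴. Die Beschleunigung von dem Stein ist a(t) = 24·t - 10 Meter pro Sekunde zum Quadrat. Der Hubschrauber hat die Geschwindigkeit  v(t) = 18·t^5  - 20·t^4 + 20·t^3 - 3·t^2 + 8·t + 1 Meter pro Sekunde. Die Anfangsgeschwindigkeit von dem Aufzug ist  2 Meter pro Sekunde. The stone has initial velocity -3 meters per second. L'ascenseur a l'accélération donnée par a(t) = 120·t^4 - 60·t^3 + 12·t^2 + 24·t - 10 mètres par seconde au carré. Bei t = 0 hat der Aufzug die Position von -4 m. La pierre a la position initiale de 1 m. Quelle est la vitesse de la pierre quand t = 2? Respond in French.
En partant de l'accélération a(t) = 24·t - 10, nous prenons 1 primitive. La primitive de l'accélération est la vitesse. En utilisant v(0) = -3, nous obtenons v(t) = 12·t^2 - 10·t - 3. De l'équation de la vitesse v(t) = 12·t^2 - 10·t - 3, nous substituons t = 2 pour obtenir v = 25.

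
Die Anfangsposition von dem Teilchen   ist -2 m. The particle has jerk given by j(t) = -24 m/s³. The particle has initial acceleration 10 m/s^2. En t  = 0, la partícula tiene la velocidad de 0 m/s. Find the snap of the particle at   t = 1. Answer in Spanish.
Para resolver esto, necesitamos tomar 1 derivada de nuestra ecuación de la sacudida j(t) = -24. Derivando la sacudida, obtenemos el snap: s(t) = 0. Tenemos el snap s(t) = 0. Sustituyendo t = 1: s(1) = 0.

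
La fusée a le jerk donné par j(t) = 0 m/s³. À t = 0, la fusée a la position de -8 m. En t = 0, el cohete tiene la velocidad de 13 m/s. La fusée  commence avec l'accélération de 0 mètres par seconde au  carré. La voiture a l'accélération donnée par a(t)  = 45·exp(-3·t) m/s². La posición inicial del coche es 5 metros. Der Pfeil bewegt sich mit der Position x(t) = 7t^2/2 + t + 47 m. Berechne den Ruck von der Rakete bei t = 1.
Mit j(t) = 0 und Einsetzen von t = 1, finden wir j = 0.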